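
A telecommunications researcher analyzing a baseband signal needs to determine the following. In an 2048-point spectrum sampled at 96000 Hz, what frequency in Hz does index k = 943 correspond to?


Frequency of DFT bin k:
f_k = k * fs / N
    = 943 * 96000 / 2048
    = 90528000 / 2048
    = 44203.125 Hz

44203.125 Hz


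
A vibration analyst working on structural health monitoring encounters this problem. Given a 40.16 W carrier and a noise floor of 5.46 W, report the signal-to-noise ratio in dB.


SNR in decibels:
SNR = 10 * log10(Ps / Pn)
    = 10 * log10(40.16 / 5.46)
    = 10 * log10(7.3553)
    = 10 * 0.8666
    = 8.67 dB

8.67 dB


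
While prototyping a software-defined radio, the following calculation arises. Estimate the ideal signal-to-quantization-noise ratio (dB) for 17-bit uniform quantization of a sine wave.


Theoretical SNR for a full-scale sinusoid:
SNR = 6.02 * N + 1.76
    = 6.02 * 17 + 1.76
    = 102.34 + 1.76
    = 104.1 dB

104.1 dB


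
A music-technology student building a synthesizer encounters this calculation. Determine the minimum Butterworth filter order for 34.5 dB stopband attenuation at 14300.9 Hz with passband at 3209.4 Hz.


Butterworth filter order formula:
n = log10(10^(A/10) - 1) / (2 * log10(f_stop/f_pass))
10^(34.5/10) - 1 = 2817.3829
f_stop/f_pass = 14300.9 / 3209.4 = 4.4559
n = 2.6581 -> ceil = 3

3


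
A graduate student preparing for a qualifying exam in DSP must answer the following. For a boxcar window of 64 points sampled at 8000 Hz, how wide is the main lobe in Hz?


Main lobe width for a rectangular window:
Width = 2 * fs / N
      = 2 * 8000 / 64
      = 16000 / 64
      = 250.0 Hz

250.0 Hz


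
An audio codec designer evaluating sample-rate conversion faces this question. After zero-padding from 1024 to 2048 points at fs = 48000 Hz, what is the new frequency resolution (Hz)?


Frequency resolution after zero-padding:
N_padded = 1024 * 2 = 2048
df = fs / N_padded
   = 48000 / 2048
   = 23.4375 Hz

23.4375 Hz


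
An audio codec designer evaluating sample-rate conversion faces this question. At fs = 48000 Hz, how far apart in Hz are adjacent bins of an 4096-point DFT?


DFT frequency resolution:
df = fs / N
   = 48000 / 4096
   = 11.7188 Hz

11.7188 Hz


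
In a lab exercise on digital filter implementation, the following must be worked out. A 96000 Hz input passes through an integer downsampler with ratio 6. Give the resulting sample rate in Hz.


Decimation reduces the sample rate:
fs_out = fs_in / M
       = 96000 / 6
       = 16000.0 Hz

16000.0 Hz


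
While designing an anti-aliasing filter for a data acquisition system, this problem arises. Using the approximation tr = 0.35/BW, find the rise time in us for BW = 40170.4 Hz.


Rise time from bandwidth relationship:
tr = 0.35 / BW
   = 0.35 / 40170.4
   = 8.712883118e-06 s
   = 8.7129 us

8.7129 us


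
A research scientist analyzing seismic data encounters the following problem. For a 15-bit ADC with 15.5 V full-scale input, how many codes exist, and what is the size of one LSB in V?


Step 1 — number of quantization levels:
L = 2^N = 2^15 = 32768

Step 2 — LSB step size:
delta = Vfs / L
      = 15.5 / 32768
      = 0.00047302 V

Levels = 32768; step size = 0.00047302 V


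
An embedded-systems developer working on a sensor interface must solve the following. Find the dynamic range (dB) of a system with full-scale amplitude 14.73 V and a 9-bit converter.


Dynamic range from full-scale to LSB:
V_min = V_max / 2^bits = 14.73 / 2^9
DR = 20 * log10(V_max / V_min)
   = 20 * log10(2^9)
   = 20 * 9 * log10(2)
   = 54.19 dB

54.19 dB


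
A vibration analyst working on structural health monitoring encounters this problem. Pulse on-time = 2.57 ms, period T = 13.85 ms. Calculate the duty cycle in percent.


Duty cycle as a percentage:
DC = (t_on / T) * 100
   = (2.57 / 13.85) * 100
   = 0.18556 * 100
   = 18.56 %

18.56 %


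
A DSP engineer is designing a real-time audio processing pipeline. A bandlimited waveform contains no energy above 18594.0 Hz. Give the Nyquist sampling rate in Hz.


The Nyquist rate is twice the maximum frequency component.
fs_min = 2 * fmax
      = 2 * 18594.0
      = 37188.0 Hz

37188.0


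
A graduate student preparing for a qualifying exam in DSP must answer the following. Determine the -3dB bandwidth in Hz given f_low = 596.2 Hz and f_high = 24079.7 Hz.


Bandwidth is the difference of -3dB frequencies:
BW = f_high - f_low
   = 24079.7 - 596.2
   = 23483.5 Hz

23483.5 Hz


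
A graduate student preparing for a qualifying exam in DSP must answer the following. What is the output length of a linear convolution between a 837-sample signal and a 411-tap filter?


Linear convolution output length:
L = N + M - 1
  = 837 + 411 - 1
  = 1247 samples

1247


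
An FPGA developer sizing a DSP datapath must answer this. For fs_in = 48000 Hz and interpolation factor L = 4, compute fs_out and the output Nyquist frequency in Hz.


Step 1 — output sample rate after interpolation by L:
fs_out = L * fs_in = 4 * 48000 = 192000 Hz

Step 2 — Nyquist frequency of the output stream:
f_Nyq = fs_out / 2 = 192000 / 2 = 96000.0 Hz

fs_out = 192000 Hz; f_Nyquist = 96000.0 Hz


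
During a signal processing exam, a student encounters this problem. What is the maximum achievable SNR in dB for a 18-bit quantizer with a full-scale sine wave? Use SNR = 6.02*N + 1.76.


Theoretical SNR for a full-scale sinusoid:
SNR = 6.02 * N + 1.76
    = 6.02 * 18 + 1.76
    = 108.36 + 1.76
    = 110.12 dB

110.12 dB


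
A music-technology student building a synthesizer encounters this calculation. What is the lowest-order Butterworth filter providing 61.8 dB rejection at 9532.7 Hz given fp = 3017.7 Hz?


Butterworth filter order formula:
n = log10(10^(A/10) - 1) / (2 * log10(f_stop/f_pass))
10^(61.8/10) - 1 = 1513560.2484
f_stop/f_pass = 9532.7 / 3017.7 = 3.1589
n = 6.1857 -> ceil = 7

7


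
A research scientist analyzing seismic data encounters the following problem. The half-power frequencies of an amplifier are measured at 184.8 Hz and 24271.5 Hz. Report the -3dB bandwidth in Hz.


Bandwidth is the difference of -3dB frequencies:
BW = f_high - f_low
   = 24271.5 - 184.8
   = 24086.7 Hz

24086.7 Hz


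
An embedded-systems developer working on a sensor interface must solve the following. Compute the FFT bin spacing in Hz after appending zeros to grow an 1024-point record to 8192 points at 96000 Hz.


Frequency resolution after zero-padding:
N_padded = 1024 * 8 = 8192
df = fs / N_padded
   = 96000 / 8192
   = 11.7188 Hz

11.7188 Hz


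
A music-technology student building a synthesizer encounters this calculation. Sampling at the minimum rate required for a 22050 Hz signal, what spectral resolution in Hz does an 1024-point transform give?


Step 1 — Nyquist sampling rate:
fs = 2 * fmax = 2 * 22050 = 44100 Hz

Step 2 — DFT bin spacing:
df = fs / N = 44100 / 1024 = 43.0664 Hz

43.0664 Hz


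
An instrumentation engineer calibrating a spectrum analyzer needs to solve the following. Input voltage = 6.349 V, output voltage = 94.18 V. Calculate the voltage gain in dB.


Voltage gain in dB:
G = 20 * log10(Vout / Vin)
  = 20 * log10(94.18 / 6.349)
  = 20 * log10(14.833832)
  = 20 * 1.171253
  = 23.43 dB

23.43 dB


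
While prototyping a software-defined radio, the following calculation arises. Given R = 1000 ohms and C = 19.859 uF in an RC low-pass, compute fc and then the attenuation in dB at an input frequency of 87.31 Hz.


Step 1 — cutoff frequency:
fc = 1 / (2*pi*R*C)
C = 19.859 uF = 1.9859e-05 F
fc = 1 / (2*pi*1000*1.9859e-05)
   = 8.01425 Hz

Step 2 — magnitude at f = 87.31 Hz:
|H(f)| = 1 / sqrt(1 + (f/fc)^2)
f/fc = 87.31 / 8.01425 = 10.894344
|H| = 1 / sqrt(1 + 118.686731) = 0.0914065
|H|_dB = 20*log10(0.0914065) = -20.78 dB

fc = 8.01425 Hz; |H(87.31 Hz)| = -20.78 dB


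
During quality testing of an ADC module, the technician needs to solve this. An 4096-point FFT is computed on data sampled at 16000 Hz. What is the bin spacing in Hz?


DFT frequency resolution:
df = fs / N
   = 16000 / 4096
   = 3.9062 Hz

3.9062 Hz


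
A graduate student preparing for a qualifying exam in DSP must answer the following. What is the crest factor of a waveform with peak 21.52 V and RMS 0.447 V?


Crest factor is the ratio of peak to RMS:
CF = V_peak / V_rms
   = 21.52 / 0.447
   = 48.1432

48.1432


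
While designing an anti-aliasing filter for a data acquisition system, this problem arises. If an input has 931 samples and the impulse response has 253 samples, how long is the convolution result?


Linear convolution output length:
L = N + M - 1
  = 931 + 253 - 1
  = 1183 samples

1183


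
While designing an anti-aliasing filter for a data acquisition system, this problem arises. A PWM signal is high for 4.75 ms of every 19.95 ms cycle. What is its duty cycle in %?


Duty cycle as a percentage:
DC = (t_on / T) * 100
   = (4.75 / 19.95) * 100
   = 0.238095 * 100
   = 23.81 %

23.81 %


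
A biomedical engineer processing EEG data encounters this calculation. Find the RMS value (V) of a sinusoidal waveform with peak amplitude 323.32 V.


RMS voltage for a sinusoidal waveform:
V_rms = V_peak / sqrt(2)
      = 323.32 / 1.414214
      = 228.622 V

228.622 V


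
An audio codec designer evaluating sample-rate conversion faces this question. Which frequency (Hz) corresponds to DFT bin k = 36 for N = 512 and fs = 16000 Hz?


Frequency of DFT bin k:
f_k = k * fs / N
    = 36 * 16000 / 512
    = 576000 / 512
    = 1125.0 Hz

1125.0 Hz


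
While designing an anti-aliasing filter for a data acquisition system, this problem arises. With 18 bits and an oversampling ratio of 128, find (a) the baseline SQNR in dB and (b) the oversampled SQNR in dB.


Step 1 — baseline SQNR at Nyquist:
SQNR_base = 6.02*N + 1.76
          = 6.02*18 + 1.76
          = 110.12 dB

Step 2 — oversampling processing gain:
G = 10*log10(OSR) = 10*log10(128) = 21.07 dB

Step 3 — total:
SQNR_total = 110.12 + 21.07 = 131.19 dB

Base SQNR = 110.12 dB; oversampled SQNR = 131.19 dB


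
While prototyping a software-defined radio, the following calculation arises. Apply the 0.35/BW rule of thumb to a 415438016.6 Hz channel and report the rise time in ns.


Rise time from bandwidth relationship:
tr = 0.35 / BW
   = 0.35 / 415438016.6
   = 8.424842841e-10 s
   = 0.8425 ns

0.8425 ns


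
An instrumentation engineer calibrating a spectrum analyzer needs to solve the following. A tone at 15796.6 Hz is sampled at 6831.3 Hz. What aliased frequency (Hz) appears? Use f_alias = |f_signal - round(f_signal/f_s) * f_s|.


Compute the nearest integer multiple of fs to the signal:
n = round(15796.6 / 6831.3) = 2
f_alias = |15796.6 - 2 * 6831.3|
        = |15796.6 - 13662.6|
        = 2134.0 Hz

2134.0


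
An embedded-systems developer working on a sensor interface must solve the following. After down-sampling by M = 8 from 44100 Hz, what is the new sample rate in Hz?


Decimation reduces the sample rate:
fs_out = fs_in / M
       = 44100 / 8
       = 5512.5 Hz

5512.5 Hz


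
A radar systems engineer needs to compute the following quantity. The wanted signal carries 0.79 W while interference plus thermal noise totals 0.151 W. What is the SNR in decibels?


SNR in decibels:
SNR = 10 * log10(Ps / Pn)
    = 10 * log10(0.79 / 0.151)
    = 10 * log10(5.2318)
    = 10 * 0.7187
    = 7.19 dB

7.19 dB


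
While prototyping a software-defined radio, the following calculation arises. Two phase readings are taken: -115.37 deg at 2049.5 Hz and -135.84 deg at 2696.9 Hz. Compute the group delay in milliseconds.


Group delay from phase difference:
tau = -d(phi)/d(omega)
d(phi) = -20.47 deg = -0.357269 rad
d(omega) = 2*pi*(2696.9 - 2049.5) = 4067.7342 rad/s
tau = -(-0.357269) / 4067.7342
    = 0.0878 ms

0.0878 ms


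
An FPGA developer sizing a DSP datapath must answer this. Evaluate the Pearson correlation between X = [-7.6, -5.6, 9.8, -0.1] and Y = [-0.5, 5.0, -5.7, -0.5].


Pearson correlation coefficient (population):
r = cov(X,Y) / (std(X) * std(Y))
Mean X = -0.875, Mean Y = -0.425
Cov(X,Y) = -20.374375
Std(X) = 6.747361, Std(Y) = 3.783765
r = -0.798

-0.798


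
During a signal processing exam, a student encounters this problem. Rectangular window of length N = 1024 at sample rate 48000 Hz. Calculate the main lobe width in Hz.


Main lobe width for a rectangular window:
Width = 2 * fs / N
      = 2 * 48000 / 1024
      = 96000 / 1024
      = 93.75 Hz

93.75 Hz


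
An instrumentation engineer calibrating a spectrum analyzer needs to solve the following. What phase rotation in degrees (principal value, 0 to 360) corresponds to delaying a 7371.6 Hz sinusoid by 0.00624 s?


Phase shift from frequency and time delay:
phi = 360 * f * t_delay
    = 360 * 7371.6 * 0.00624
    = 16559.56 degrees
    mod 360 = 359.56 degrees

359.56 degrees


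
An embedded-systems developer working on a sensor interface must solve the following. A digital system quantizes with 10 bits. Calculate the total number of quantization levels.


Number of quantization levels = 2^N
= 2^10
= 1024

1024


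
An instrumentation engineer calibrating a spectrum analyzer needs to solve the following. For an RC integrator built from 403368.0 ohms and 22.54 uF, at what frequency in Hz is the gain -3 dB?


Cutoff frequency of a first-order RC filter:
fc = 1 / (2 * pi * R * C)
C = 22.54 uF = 2.254e-05 F
fc = 1 / (2 * pi * 403368.0 * 2.254e-05)
   = 1 / 57.126184982834
   = 0.017505 Hz

0.017505 Hz


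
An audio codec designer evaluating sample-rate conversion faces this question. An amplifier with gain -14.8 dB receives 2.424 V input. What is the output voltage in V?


Output voltage from dB gain:
V_out = V_in * 10^(gain_dB / 20)
      = 2.424 * 10^(-14.8 / 20)
      = 2.424 * 0.18197
      = 0.4411 V

0.4411 V


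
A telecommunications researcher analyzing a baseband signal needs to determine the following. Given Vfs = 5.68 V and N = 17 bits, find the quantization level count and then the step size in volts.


Step 1 — number of quantization levels:
L = 2^N = 2^17 = 131072

Step 2 — LSB step size:
delta = Vfs / L
      = 5.68 / 131072
      = 4.333e-05 V

Levels = 131072; step size = 4.333e-05 V


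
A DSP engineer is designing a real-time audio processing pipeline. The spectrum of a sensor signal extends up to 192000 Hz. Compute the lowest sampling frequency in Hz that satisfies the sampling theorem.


The Nyquist rate is twice the maximum frequency component.
fs_min = 2 * fmax
      = 2 * 192000
      = 384000 Hz

384000


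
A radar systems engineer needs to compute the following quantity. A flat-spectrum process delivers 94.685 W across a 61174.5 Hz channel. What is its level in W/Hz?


Power spectral density:
PSD = P / BW
    = 94.685 / 61174.5
    = 0.00154779 W/Hz

0.00154779 W/Hz


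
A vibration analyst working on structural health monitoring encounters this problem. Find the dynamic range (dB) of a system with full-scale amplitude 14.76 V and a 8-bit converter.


Dynamic range from full-scale to LSB:
V_min = V_max / 2^bits = 14.76 / 2^8
DR = 20 * log10(V_max / V_min)
   = 20 * log10(2^8)
   = 20 * 8 * log10(2)
   = 48.16 dB

48.16 dB


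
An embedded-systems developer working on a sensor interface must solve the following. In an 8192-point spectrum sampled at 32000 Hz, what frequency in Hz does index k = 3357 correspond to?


Frequency of DFT bin k:
f_k = k * fs / N
    = 3357 * 32000 / 8192
    = 107424000 / 8192
    = 13113.281 Hz

13113.281 Hz


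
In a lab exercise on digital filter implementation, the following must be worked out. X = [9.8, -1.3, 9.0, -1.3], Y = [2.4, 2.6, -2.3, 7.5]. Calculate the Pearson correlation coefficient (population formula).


Pearson correlation coefficient (population):
r = cov(X,Y) / (std(X) * std(Y))
Mean X = 4.05, Mean Y = 2.55
Cov(X,Y) = -12.905
Std(X) = 5.357471, Std(Y) = 3.465905
r = -0.695

-0.695


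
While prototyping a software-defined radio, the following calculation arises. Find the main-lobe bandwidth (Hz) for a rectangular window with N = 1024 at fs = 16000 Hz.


Main lobe width for a rectangular window:
Width = 2 * fs / N
      = 2 * 16000 / 1024
      = 32000 / 1024
      = 31.25 Hz

31.25 Hz


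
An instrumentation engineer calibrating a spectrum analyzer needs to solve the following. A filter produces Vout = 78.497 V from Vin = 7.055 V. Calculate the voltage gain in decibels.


Voltage gain in dB:
G = 20 * log10(Vout / Vin)
  = 20 * log10(78.497 / 7.055)
  = 20 * log10(11.126435)
  = 20 * 1.046356
  = 20.93 dB

20.93 dB


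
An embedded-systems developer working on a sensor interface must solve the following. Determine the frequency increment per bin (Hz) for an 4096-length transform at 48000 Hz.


DFT frequency resolution:
df = fs / N
   = 48000 / 4096
   = 11.7188 Hz

11.7188 Hz


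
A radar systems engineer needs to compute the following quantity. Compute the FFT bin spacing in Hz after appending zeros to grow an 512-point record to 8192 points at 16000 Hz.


Frequency resolution after zero-padding:
N_padded = 512 * 16 = 8192
df = fs / N_padded
   = 16000 / 8192
   = 1.9531 Hz

1.9531 Hz


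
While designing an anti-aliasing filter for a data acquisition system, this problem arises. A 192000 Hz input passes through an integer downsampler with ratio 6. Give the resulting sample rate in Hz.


Decimation reduces the sample rate:
fs_out = fs_in / M
       = 192000 / 6
       = 32000.0 Hz

32000.0 Hz


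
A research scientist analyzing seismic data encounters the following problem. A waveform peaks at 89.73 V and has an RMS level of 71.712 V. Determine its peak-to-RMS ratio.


Crest factor is the ratio of peak to RMS:
CF = V_peak / V_rms
   = 89.73 / 71.712
   = 1.2513

1.2513


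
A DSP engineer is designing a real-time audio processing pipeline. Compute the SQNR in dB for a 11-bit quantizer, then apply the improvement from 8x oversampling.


Step 1 — baseline SQNR at Nyquist:
SQNR_base = 6.02*N + 1.76
          = 6.02*11 + 1.76
          = 67.98 dB

Step 2 — oversampling processing gain:
G = 10*log10(OSR) = 10*log10(8) = 9.03 dB

Step 3 — total:
SQNR_total = 67.98 + 9.03 = 77.01 dB

Base SQNR = 67.98 dB; oversampled SQNR = 77.01 dB


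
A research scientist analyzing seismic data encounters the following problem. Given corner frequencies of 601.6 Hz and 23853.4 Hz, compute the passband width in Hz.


Bandwidth is the difference of -3dB frequencies:
BW = f_high - f_low
   = 23853.4 - 601.6
   = 23251.8 Hz

23251.8 Hz


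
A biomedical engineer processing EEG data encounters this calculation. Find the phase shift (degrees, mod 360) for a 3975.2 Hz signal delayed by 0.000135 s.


Phase shift from frequency and time delay:
phi = 360 * f * t_delay
    = 360 * 3975.2 * 0.000135
    = 193.19 degrees
    mod 360 = 193.19 degrees

193.19 degrees


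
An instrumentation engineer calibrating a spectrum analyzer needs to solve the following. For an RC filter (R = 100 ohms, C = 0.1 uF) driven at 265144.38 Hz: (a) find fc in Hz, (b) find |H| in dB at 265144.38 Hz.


Step 1 — cutoff frequency:
fc = 1 / (2*pi*R*C)
C = 0.1 uF = 1e-07 F
fc = 1 / (2*pi*100*1e-07)
   = 15915.494 Hz

Step 2 — magnitude at f = 265144.38 Hz:
|H(f)| = 1 / sqrt(1 + (f/fc)^2)
f/fc = 265144.38 / 15915.494 = 16.659513
|H| = 1 / sqrt(1 + 277.539373) = 0.0599179
|H|_dB = 20*log10(0.0599179) = -24.45 dB

fc = 15915.494 Hz; |H(265144.38 Hz)| = -24.45 dB


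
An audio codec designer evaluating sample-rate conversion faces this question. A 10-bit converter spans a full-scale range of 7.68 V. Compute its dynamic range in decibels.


Dynamic range from full-scale to LSB:
V_min = V_max / 2^bits = 7.68 / 2^10
DR = 20 * log10(V_max / V_min)
   = 20 * log10(2^10)
   = 20 * 10 * log10(2)
   = 60.21 dB

60.21 dB


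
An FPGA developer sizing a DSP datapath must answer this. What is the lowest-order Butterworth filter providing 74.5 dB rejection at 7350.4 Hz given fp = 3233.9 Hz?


Butterworth filter order formula:
n = log10(10^(A/10) - 1) / (2 * log10(f_stop/f_pass))
10^(74.5/10) - 1 = 28183828.3126
f_stop/f_pass = 7350.4 / 3233.9 = 2.2729
n = 10.4463 -> ceil = 11

11


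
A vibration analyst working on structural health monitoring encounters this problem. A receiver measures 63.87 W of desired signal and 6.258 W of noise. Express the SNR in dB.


SNR in decibels:
SNR = 10 * log10(Ps / Pn)
    = 10 * log10(63.87 / 6.258)
    = 10 * log10(10.2061)
    = 10 * 1.0089
    = 10.09 dB

10.09 dB


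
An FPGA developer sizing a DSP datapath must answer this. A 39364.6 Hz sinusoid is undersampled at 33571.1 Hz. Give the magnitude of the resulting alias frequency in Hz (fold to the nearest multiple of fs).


Compute the nearest integer multiple of fs to the signal:
n = round(39364.6 / 33571.1) = 1
f_alias = |39364.6 - 1 * 33571.1|
        = |39364.6 - 33571.1|
        = 5793.5 Hz

5793.5


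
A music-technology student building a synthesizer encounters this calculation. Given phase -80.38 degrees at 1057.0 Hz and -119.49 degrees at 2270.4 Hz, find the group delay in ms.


Group delay from phase difference:
tau = -d(phi)/d(omega)
d(phi) = -39.11 deg = -0.682598 rad
d(omega) = 2*pi*(2270.4 - 1057.0) = 7624.0171 rad/s
tau = -(-0.682598) / 7624.0171
    = 0.0895 ms

0.0895 ms


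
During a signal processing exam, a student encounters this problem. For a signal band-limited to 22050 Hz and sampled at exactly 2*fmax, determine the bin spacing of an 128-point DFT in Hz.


Step 1 — Nyquist sampling rate:
fs = 2 * fmax = 2 * 22050 = 44100 Hz

Step 2 — DFT bin spacing:
df = fs / N = 44100 / 128 = 344.5312 Hz

344.5312 Hz


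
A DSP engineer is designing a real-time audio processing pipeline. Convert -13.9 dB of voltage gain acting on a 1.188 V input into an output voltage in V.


Output voltage from dB gain:
V_out = V_in * 10^(gain_dB / 20)
      = 1.188 * 10^(-13.9 / 20)
      = 1.188 * 0.201837
      = 0.2398 V

0.2398 V


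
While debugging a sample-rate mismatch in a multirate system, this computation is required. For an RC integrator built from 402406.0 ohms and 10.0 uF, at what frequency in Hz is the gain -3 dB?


Cutoff frequency of a first-order RC filter:
fc = 1 / (2 * pi * R * C)
C = 10.0 uF = 1e-05 F
fc = 1 / (2 * pi * 402406.0 * 1e-05)
   = 1 / 25.283914667209
   = 0.039551 Hz

0.039551 Hz


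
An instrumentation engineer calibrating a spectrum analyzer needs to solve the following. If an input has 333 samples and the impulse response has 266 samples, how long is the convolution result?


Linear convolution output length:
L = N + M - 1
  = 333 + 266 - 1
  = 598 samples

598


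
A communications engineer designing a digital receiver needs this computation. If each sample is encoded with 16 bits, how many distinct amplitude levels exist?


Number of quantization levels = 2^N
= 2^16
= 65536

65536


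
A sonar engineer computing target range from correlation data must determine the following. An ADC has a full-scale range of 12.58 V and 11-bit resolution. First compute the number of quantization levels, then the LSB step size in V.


Step 1 — number of quantization levels:
L = 2^N = 2^11 = 2048

Step 2 — LSB step size:
delta = Vfs / L
      = 12.58 / 2048
      = 0.00614258 V

Levels = 2048; step size = 0.00614258 V


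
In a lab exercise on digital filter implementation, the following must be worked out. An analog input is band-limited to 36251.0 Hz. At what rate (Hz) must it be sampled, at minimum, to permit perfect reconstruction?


The Nyquist rate is twice the maximum frequency component.
fs_min = 2 * fmax
      = 2 * 36251.0
      = 72502.0 Hz

72502.0


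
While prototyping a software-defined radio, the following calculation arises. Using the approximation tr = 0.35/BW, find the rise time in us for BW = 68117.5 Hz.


Rise time from bandwidth relationship:
tr = 0.35 / BW
   = 0.35 / 68117.5
   = 5.13818035e-06 s
   = 5.1382 us

5.1382 us


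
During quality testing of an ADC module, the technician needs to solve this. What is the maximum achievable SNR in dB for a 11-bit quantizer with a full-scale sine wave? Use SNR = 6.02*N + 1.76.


Theoretical SNR for a full-scale sinusoid:
SNR = 6.02 * N + 1.76
    = 6.02 * 11 + 1.76
    = 66.22 + 1.76
    = 67.98 dB

67.98 dB


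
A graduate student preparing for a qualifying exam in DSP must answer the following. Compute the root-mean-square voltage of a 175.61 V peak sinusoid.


RMS voltage for a sinusoidal waveform:
V_rms = V_peak / sqrt(2)
      = 175.61 / 1.414214
      = 124.175 V

124.175 V


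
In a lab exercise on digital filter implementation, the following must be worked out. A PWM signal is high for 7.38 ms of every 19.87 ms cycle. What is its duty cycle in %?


Duty cycle as a percentage:
DC = (t_on / T) * 100
   = (7.38 / 19.87) * 100
   = 0.371414 * 100
   = 37.14 %

37.14 %


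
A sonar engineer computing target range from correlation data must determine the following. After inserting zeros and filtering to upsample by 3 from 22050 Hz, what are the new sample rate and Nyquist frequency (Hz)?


Step 1 — output sample rate after interpolation by L:
fs_out = L * fs_in = 3 * 22050 = 66150 Hz

Step 2 — Nyquist frequency of the output stream:
f_Nyq = fs_out / 2 = 66150 / 2 = 33075.0 Hz

fs_out = 66150 Hz; f_Nyquist = 33075.0 Hz


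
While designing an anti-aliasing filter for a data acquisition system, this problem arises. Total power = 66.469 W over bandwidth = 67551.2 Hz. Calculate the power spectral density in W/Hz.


Power spectral density:
PSD = P / BW
    = 66.469 / 67551.2
    = 0.00098398 W/Hz

0.00098398 W/Hz


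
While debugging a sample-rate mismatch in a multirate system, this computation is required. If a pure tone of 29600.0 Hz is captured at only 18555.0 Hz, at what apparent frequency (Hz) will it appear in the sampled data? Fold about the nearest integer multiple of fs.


Compute the nearest integer multiple of fs to the signal:
n = round(29600.0 / 18555.0) = 2
f_alias = |29600.0 - 2 * 18555.0|
        = |29600.0 - 37110.0|
        = 7510.0 Hz

7510.0


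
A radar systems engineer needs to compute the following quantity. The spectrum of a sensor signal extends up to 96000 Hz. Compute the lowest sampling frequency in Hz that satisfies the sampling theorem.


The Nyquist rate is twice the maximum frequency component.
fs_min = 2 * fmax
      = 2 * 96000
      = 192000 Hz

192000


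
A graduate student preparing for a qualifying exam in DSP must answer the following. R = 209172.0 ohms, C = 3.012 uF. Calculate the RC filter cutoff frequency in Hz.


Cutoff frequency of a first-order RC filter:
fc = 1 / (2 * pi * R * C)
C = 3.012 uF = 3.012e-06 F
fc = 1 / (2 * pi * 209172.0 * 3.012e-06)
   = 1 / 3.958570508465
   = 0.252616 Hz

0.252616 Hz


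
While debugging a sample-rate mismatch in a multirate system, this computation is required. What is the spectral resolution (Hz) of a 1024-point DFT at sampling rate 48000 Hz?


DFT frequency resolution:
df = fs / N
   = 48000 / 1024
   = 46.875 Hz

46.875 Hz


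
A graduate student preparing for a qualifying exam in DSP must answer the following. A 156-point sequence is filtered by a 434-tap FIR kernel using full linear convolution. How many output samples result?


Linear convolution output length:
L = N + M - 1
  = 156 + 434 - 1
  = 589 samples

589


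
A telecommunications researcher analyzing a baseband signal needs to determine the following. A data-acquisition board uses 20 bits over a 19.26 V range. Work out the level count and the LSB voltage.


Step 1 — number of quantization levels:
L = 2^N = 2^20 = 1048576

Step 2 — LSB step size:
delta = Vfs / L
      = 19.26 / 1048576
      = 1.837e-05 V

Levels = 1048576; step size = 1.837e-05 V


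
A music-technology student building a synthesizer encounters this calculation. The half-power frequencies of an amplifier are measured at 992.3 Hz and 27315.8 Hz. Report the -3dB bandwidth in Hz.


Bandwidth is the difference of -3dB frequencies:
BW = f_high - f_low
   = 27315.8 - 992.3
   = 26323.5 Hz

26323.5 Hz


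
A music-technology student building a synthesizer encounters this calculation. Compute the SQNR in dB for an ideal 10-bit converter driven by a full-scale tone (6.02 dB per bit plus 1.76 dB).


Theoretical SNR for a full-scale sinusoid:
SNR = 6.02 * N + 1.76
    = 6.02 * 10 + 1.76
    = 60.2 + 1.76
    = 61.96 dB

61.96 dB


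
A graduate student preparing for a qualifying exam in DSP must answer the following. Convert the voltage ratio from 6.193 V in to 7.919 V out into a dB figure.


Voltage gain in dB:
G = 20 * log10(Vout / Vin)
  = 20 * log10(7.919 / 6.193)
  = 20 * log10(1.278702)
  = 20 * 0.106769
  = 2.14 dB

2.14 dB


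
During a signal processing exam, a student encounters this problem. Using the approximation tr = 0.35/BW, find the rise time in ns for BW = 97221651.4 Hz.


Rise time from bandwidth relationship:
tr = 0.35 / BW
   = 0.35 / 97221651.4
   = 3.600021137e-09 s
   = 3.6 ns

3.6 ns


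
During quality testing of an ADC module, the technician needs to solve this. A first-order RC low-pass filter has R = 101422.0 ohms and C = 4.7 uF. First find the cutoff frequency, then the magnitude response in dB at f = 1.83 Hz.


Step 1 — cutoff frequency:
fc = 1 / (2*pi*R*C)
C = 4.7 uF = 4.7e-06 F
fc = 1 / (2*pi*101422.0*4.7e-06)
   = 0.33388 Hz

Step 2 — magnitude at f = 1.83 Hz:
|H(f)| = 1 / sqrt(1 + (f/fc)^2)
f/fc = 1.83 / 0.33388 = 5.481011
|H| = 1 / sqrt(1 + 30.041482) = 0.1794853
|H|_dB = 20*log10(0.1794853) = -14.92 dB

fc = 0.33388 Hz; |H(1.83 Hz)| = -14.92 dB


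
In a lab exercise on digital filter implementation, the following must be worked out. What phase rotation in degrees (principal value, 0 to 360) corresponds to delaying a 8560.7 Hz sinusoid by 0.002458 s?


Phase shift from frequency and time delay:
phi = 360 * f * t_delay
    = 360 * 8560.7 * 0.002458
    = 7575.19 degrees
    mod 360 = 15.19 degrees

15.19 degrees


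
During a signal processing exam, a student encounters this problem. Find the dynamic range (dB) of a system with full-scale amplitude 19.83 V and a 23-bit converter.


Dynamic range from full-scale to LSB:
V_min = V_max / 2^bits = 19.83 / 2^23
DR = 20 * log10(V_max / V_min)
   = 20 * log10(2^23)
   = 20 * 23 * log10(2)
   = 138.47 dB

138.47 dB


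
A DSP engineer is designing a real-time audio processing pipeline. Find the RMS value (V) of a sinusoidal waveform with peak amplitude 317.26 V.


RMS voltage for a sinusoidal waveform:
V_rms = V_peak / sqrt(2)
      = 317.26 / 1.414214
      = 224.337 V

224.337 V


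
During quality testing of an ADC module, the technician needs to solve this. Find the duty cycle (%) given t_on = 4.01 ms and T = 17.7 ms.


Duty cycle as a percentage:
DC = (t_on / T) * 100
   = (4.01 / 17.7) * 100
   = 0.226554 * 100
   = 22.66 %

22.66 %


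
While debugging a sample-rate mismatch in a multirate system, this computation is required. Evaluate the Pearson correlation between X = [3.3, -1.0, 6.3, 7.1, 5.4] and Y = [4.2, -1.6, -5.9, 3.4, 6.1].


Pearson correlation coefficient (population):
r = cov(X,Y) / (std(X) * std(Y))
Mean X = 4.22, Mean Y = 1.24
Cov(X,Y) = 1.8412
Std(X) = 2.901999, Std(Y) = 4.38388
r = 0.1447

0.1447


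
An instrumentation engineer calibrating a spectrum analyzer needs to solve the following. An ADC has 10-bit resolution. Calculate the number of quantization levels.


Number of quantization levels = 2^N
= 2^10
= 1024

1024


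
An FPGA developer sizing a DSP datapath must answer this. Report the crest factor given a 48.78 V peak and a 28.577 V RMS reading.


Crest factor is the ratio of peak to RMS:
CF = V_peak / V_rms
   = 48.78 / 28.577
   = 1.707

1.707


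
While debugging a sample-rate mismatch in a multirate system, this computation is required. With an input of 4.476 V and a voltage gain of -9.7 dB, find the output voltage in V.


Output voltage from dB gain:
V_out = V_in * 10^(gain_dB / 20)
      = 4.476 * 10^(-9.7 / 20)
      = 4.476 * 0.327341
      = 1.4652 V

1.4652 V


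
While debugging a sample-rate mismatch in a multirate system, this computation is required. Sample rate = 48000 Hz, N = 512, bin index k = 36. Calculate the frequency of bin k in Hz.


Frequency of DFT bin k:
f_k = k * fs / N
    = 36 * 48000 / 512
    = 1728000 / 512
    = 3375.0 Hz

3375.0 Hz


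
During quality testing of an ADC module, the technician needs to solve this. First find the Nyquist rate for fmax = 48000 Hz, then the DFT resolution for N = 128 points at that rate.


Step 1 — Nyquist sampling rate:
fs = 2 * fmax = 2 * 48000 = 96000 Hz

Step 2 — DFT bin spacing:
df = fs / N = 96000 / 128 = 750.0 Hz

750.0 Hz


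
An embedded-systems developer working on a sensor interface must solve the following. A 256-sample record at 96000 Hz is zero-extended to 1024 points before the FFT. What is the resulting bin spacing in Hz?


Frequency resolution after zero-padding:
N_padded = 256 * 4 = 1024
df = fs / N_padded
   = 96000 / 1024
   = 93.75 Hz

93.75 Hz


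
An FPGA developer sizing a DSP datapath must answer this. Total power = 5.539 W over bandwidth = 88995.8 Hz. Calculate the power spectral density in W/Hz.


Power spectral density:
PSD = P / BW
    = 5.539 / 88995.8
    = 6.224e-05 W/Hz

6.224e-05 W/Hz


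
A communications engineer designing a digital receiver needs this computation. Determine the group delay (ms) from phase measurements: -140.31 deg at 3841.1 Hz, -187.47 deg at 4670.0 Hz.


Group delay from phase difference:
tau = -d(phi)/d(omega)
d(phi) = -47.16 deg = -0.823097 rad
d(omega) = 2*pi*(4670.0 - 3841.1) = 5208.1323 rad/s
tau = -(-0.823097) / 5208.1323
    = 0.158 ms

0.158 ms


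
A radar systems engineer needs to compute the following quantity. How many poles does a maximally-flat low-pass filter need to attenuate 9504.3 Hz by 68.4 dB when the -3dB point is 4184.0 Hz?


Butterworth filter order formula:
n = log10(10^(A/10) - 1) / (2 * log10(f_stop/f_pass))
10^(68.4/10) - 1 = 6918308.7092
f_stop/f_pass = 9504.3 / 4184.0 = 2.2716
n = 9.5979 -> ceil = 10

10


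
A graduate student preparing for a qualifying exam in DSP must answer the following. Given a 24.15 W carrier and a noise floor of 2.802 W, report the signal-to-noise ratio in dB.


SNR in decibels:
SNR = 10 * log10(Ps / Pn)
    = 10 * log10(24.15 / 2.802)
    = 10 * log10(8.6188)
    = 10 * 0.9354
    = 9.35 dB

9.35 dB


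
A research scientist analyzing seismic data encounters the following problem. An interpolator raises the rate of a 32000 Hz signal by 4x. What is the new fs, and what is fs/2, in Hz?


Step 1 — output sample rate after interpolation by L:
fs_out = L * fs_in = 4 * 32000 = 128000 Hz

Step 2 — Nyquist frequency of the output stream:
f_Nyq = fs_out / 2 = 128000 / 2 = 64000.0 Hz

fs_out = 128000 Hz; f_Nyquist = 64000.0 Hz


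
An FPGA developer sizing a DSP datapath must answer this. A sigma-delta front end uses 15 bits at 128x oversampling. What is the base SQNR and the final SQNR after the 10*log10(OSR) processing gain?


Step 1 — baseline SQNR at Nyquist:
SQNR_base = 6.02*N + 1.76
          = 6.02*15 + 1.76
          = 92.06 dB

Step 2 — oversampling processing gain:
G = 10*log10(OSR) = 10*log10(128) = 21.07 dB

Step 3 — total:
SQNR_total = 92.06 + 21.07 = 113.13 dB

Base SQNR = 92.06 dB; oversampled SQNR = 113.13 dB


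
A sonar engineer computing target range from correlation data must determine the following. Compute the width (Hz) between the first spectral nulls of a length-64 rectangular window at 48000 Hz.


Main lobe width for a rectangular window:
Width = 2 * fs / N
      = 2 * 48000 / 64
      = 96000 / 64
      = 1500.0 Hz

1500.0 Hz


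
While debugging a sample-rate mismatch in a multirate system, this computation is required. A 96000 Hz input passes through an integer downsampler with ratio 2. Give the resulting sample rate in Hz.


Decimation reduces the sample rate:
fs_out = fs_in / M
       = 96000 / 2
       = 48000.0 Hz

48000.0 Hz


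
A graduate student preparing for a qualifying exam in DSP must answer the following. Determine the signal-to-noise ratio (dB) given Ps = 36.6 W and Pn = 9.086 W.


SNR in decibels:
SNR = 10 * log10(Ps / Pn)
    = 10 * log10(36.6 / 9.086)
    = 10 * log10(4.0282)
    = 10 * 0.6051
    = 6.05 dB

6.05 dB


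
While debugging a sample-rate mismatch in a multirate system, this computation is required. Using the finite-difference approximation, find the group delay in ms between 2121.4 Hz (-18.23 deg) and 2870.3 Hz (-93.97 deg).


Group delay from phase difference:
tau = -d(phi)/d(omega)
d(phi) = -75.74 deg = -1.321912 rad
d(omega) = 2*pi*(2870.3 - 2121.4) = 4705.4775 rad/s
tau = -(-1.321912) / 4705.4775
    = 0.2809 ms

0.2809 ms


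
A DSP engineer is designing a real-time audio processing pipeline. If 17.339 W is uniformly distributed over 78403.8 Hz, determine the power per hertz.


Power spectral density:
PSD = P / BW
    = 17.339 / 78403.8
    = 0.00022115 W/Hz

0.00022115 W/Hz


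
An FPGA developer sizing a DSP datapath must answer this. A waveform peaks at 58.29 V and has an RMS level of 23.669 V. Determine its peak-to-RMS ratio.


Crest factor is the ratio of peak to RMS:
CF = V_peak / V_rms
   = 58.29 / 23.669
   = 2.4627

2.4627


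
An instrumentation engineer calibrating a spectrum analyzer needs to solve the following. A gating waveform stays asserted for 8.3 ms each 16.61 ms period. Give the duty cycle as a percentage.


Duty cycle as a percentage:
DC = (t_on / T) * 100
   = (8.3 / 16.61) * 100
   = 0.499699 * 100
   = 49.97 %

49.97 %


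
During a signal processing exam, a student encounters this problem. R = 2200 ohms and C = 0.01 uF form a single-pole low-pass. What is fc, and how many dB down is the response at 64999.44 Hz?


Step 1 — cutoff frequency:
fc = 1 / (2*pi*R*C)
C = 0.01 uF = 1e-08 F
fc = 1 / (2*pi*2200*1e-08)
   = 7234.316 Hz

Step 2 — magnitude at f = 64999.44 Hz:
|H(f)| = 1 / sqrt(1 + (f/fc)^2)
f/fc = 64999.44 / 7234.316 = 8.984877
|H| = 1 / sqrt(1 + 80.728015) = 0.1106151
|H|_dB = 20*log10(0.1106151) = -19.12 dB

fc = 7234.316 Hz; |H(64999.44 Hz)| = -19.12 dB


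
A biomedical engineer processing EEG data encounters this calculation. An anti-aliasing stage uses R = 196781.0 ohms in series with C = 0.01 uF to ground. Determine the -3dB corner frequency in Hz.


Cutoff frequency of a first-order RC filter:
fc = 1 / (2 * pi * R * C)
C = 0.01 uF = 1e-08 F
fc = 1 / (2 * pi * 196781.0 * 1e-08)
   = 1 / 0.012364114879321
   = 80.879223 Hz

80.879223 Hz


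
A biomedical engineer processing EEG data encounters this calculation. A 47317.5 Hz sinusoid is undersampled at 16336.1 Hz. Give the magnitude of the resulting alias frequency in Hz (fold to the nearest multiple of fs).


Compute the nearest integer multiple of fs to the signal:
n = round(47317.5 / 16336.1) = 3
f_alias = |47317.5 - 3 * 16336.1|
        = |47317.5 - 49008.3|
        = 1690.8 Hz

1690.8


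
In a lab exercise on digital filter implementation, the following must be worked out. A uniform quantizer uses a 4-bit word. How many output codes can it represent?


Number of quantization levels = 2^N
= 2^4
= 16

16


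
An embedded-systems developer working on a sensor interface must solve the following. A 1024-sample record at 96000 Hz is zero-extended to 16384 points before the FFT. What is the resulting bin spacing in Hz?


Frequency resolution after zero-padding:
N_padded = 1024 * 16 = 16384
df = fs / N_padded
   = 96000 / 16384
   = 5.8594 Hz

5.8594 Hz


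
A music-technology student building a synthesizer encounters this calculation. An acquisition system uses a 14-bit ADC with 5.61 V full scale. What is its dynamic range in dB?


Dynamic range from full-scale to LSB:
V_min = V_max / 2^bits = 5.61 / 2^14
DR = 20 * log10(V_max / V_min)
   = 20 * log10(2^14)
   = 20 * 14 * log10(2)
   = 84.29 dB

84.29 dB
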